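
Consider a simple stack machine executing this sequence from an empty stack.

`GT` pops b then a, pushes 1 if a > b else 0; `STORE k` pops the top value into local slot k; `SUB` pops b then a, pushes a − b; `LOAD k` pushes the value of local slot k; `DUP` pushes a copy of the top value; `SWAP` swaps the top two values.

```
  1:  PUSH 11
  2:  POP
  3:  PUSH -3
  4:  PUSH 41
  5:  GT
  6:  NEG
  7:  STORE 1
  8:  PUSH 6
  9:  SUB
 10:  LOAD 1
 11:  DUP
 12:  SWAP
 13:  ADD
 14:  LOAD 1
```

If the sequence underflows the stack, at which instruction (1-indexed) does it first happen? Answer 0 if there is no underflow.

9

PUSH 11 -> 11
POP     -> (empty)
PUSH -3 -> -3
PUSH 41 -> -3 41
GT      -> 0
NEG     -> 0
STORE 1 -> (empty)
PUSH 6  -> 6
SUB  — needs 2 operands, stack has 1 → underflow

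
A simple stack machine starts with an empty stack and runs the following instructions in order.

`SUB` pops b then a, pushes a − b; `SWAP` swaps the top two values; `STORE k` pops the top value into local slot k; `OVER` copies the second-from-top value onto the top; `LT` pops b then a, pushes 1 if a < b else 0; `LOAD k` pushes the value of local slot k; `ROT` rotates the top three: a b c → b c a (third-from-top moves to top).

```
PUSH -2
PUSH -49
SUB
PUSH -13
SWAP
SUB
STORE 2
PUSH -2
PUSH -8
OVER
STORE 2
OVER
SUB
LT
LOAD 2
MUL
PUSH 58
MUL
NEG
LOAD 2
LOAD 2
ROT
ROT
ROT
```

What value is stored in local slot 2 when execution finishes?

PUSH -2  -> [-2]
PUSH -49 -> [-2, -49]
SUB      -> [47]
PUSH -13 -> [47, -13]
SWAP     -> [-13, 47]
SUB      -> [-60]
STORE 2  -> []
PUSH -2  -> [-2]
PUSH -8  -> [-2, -8]
OVER     -> [-2, -8, -2]
STORE 2  -> [-2, -8]
OVER     -> [-2, -8, -2]
SUB      -> [-2, -6]
LT       -> [0]
LOAD 2   -> [0, -2]
MUL      -> [0]
PUSH 58  -> [0, 58]
MUL      -> [0]
NEG      -> [0]
LOAD 2   -> [0, -2]
LOAD 2   -> [0, -2, -2]
ROT      -> [-2, -2, 0]
ROT      -> [-2, 0, -2]
ROT      -> [0, -2, -2]

-2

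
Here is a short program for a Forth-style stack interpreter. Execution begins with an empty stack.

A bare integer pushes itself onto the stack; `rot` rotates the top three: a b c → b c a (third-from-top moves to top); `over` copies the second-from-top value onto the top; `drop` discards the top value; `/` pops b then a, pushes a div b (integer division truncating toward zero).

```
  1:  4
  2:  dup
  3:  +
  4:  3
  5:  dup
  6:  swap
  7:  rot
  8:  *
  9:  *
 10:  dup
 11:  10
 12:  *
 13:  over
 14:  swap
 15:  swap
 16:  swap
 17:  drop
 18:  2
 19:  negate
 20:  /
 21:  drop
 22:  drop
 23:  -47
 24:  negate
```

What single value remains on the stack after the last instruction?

47

4      : [4]
dup    : [4, 4]
+      : [8]
3      : [8, 3]
dup    : [8, 3, 3]
swap   : [8, 3, 3]
rot    : [3, 3, 8]
*      : [3, 24]
*      : [72]
dup    : [72, 72]
10     : [72, 72, 10]
*      : [72, 720]
over   : [72, 720, 72]
swap   : [72, 72, 720]
swap   : [72, 720, 72]
swap   : [72, 72, 720]
drop   : [72, 72]
2      : [72, 72, 2]
negate : [72, 72, -2]
/      : [72, -36]
drop   : [72]
drop   : []
-47    : [-47]
negate : [47]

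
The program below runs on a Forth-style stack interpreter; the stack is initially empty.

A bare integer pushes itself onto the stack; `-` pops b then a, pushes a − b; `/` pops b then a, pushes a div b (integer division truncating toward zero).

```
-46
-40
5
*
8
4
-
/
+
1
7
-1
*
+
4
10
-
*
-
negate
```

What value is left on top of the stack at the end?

-46    : -46
-40    : -46 -40
5      : -46 -40 5
*      : -46 -200
8      : -46 -200 8
4      : -46 -200 8 4
-      : -46 -200 4
/      : -46 -50
+      : -96
1      : -96 1
7      : -96 1 7
-1     : -96 1 7 -1
*      : -96 1 -7
+      : -96 -6
4      : -96 -6 4
10     : -96 -6 4 10
-      : -96 -6 -6
*      : -96 36
-      : -132
negate : 132

132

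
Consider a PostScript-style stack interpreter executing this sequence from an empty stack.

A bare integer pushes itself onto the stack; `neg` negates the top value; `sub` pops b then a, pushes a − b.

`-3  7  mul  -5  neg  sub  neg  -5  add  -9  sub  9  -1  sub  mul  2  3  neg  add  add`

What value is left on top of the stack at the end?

-3   -3
7    -3 7
mul  -21
-5   -21 -5
neg  -21 5
sub  -26
neg  26
-5   26 -5
add  21
-9   21 -9
sub  30
9    30 9
-1   30 9 -1
sub  30 10
mul  300
2    300 2
3    300 2 3
neg  300 2 -3
add  300 -1
add  299

299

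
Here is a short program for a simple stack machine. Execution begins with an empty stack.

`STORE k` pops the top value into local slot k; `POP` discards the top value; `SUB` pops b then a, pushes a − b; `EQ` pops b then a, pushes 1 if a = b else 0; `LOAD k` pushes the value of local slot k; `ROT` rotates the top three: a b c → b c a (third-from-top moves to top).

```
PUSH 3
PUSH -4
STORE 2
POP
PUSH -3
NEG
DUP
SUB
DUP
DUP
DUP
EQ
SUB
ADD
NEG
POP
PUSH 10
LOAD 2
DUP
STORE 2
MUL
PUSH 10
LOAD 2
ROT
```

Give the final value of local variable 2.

PUSH 3   [3]
PUSH -4  [3, -4]
STORE 2  [3]
POP      []
PUSH -3  [-3]
NEG      [3]
DUP      [3, 3]
SUB      [0]
DUP      [0, 0]
DUP      [0, 0, 0]
DUP      [0, 0, 0, 0]
EQ       [0, 0, 1]
SUB      [0, -1]
ADD      [-1]
NEG      [1]
POP      []
PUSH 10  [10]
LOAD 2   [10, -4]
DUP      [10, -4, -4]
STORE 2  [10, -4]
MUL      [-40]
PUSH 10  [-40, 10]
LOAD 2   [-40, 10, -4]
ROT      [10, -4, -40]

-4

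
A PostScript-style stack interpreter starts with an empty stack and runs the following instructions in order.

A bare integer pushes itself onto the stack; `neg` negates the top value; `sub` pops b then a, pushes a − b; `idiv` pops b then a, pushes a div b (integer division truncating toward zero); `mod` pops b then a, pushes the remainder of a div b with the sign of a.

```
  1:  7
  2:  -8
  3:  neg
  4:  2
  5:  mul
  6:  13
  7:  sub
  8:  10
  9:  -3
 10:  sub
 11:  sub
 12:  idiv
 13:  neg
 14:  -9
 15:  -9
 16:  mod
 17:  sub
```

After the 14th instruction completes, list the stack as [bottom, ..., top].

[0, -9]

7    → [7]
-8   → [7, -8]
neg  → [7, 8]
2    → [7, 8, 2]
mul  → [7, 16]
13   → [7, 16, 13]
sub  → [7, 3]
10   → [7, 3, 10]
-3   → [7, 3, 10, -3]
sub  → [7, 3, 13]
sub  → [7, -10]
idiv → [0]
neg  → [0]
-9   → [0, -9]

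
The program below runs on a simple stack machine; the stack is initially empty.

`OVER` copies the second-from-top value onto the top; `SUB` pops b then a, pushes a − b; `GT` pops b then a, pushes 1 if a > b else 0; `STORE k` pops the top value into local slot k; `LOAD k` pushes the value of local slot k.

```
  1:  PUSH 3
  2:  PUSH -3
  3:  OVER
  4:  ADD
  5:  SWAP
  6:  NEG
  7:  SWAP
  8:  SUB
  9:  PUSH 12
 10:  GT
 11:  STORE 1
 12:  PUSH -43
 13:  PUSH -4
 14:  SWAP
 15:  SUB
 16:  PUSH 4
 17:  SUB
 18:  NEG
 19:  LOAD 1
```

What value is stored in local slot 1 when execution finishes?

PUSH 3   → 3
PUSH -3  → 3 -3
OVER     → 3 -3 3
ADD      → 3 0
SWAP     → 0 3
NEG      → 0 -3
SWAP     → -3 0
SUB      → -3
PUSH 12  → -3 12
GT       → 0
STORE 1  → (empty)
PUSH -43 → -43
PUSH -4  → -43 -4
SWAP     → -4 -43
SUB      → 39
PUSH 4   → 39 4
SUB      → 35
NEG      → -35
LOAD 1   → -35 0

0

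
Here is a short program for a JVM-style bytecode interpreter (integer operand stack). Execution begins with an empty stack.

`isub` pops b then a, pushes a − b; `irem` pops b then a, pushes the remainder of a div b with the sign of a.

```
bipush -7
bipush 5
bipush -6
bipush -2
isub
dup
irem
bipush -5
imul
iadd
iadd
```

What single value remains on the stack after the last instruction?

-2

bipush -7 → -7
bipush 5  → -7 5
bipush -6 → -7 5 -6
bipush -2 → -7 5 -6 -2
isub      → -7 5 -4
dup       → -7 5 -4 -4
irem      → -7 5 0
bipush -5 → -7 5 0 -5
imul      → -7 5 0
iadd      → -7 5
iadd      → -2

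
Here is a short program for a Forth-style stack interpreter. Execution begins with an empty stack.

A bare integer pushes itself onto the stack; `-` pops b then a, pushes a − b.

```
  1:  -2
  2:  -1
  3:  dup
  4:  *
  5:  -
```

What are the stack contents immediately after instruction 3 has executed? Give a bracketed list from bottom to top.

[-2, -1, -1]

-2   -2
-1   -2 -1
dup  -2 -1 -1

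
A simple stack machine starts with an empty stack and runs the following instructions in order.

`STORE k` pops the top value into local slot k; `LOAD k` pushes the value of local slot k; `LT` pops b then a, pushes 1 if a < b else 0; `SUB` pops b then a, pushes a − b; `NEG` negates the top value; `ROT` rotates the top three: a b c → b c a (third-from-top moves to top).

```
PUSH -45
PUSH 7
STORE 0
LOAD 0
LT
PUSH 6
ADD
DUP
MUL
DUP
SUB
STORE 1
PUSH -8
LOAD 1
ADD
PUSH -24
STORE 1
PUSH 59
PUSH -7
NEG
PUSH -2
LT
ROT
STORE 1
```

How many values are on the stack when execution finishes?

2

PUSH -45 : [-45]
PUSH 7   : [-45, 7]
STORE 0  : [-45]
LOAD 0   : [-45, 7]
LT       : [1]
PUSH 6   : [1, 6]
ADD      : [7]
DUP      : [7, 7]
MUL      : [49]
DUP      : [49, 49]
SUB      : [0]
STORE 1  : []
PUSH -8  : [-8]
LOAD 1   : [-8, 0]
ADD      : [-8]
PUSH -24 : [-8, -24]
STORE 1  : [-8]
PUSH 59  : [-8, 59]
PUSH -7  : [-8, 59, -7]
NEG      : [-8, 59, 7]
PUSH -2  : [-8, 59, 7, -2]
LT       : [-8, 59, 0]
ROT      : [59, 0, -8]
STORE 1  : [59, 0]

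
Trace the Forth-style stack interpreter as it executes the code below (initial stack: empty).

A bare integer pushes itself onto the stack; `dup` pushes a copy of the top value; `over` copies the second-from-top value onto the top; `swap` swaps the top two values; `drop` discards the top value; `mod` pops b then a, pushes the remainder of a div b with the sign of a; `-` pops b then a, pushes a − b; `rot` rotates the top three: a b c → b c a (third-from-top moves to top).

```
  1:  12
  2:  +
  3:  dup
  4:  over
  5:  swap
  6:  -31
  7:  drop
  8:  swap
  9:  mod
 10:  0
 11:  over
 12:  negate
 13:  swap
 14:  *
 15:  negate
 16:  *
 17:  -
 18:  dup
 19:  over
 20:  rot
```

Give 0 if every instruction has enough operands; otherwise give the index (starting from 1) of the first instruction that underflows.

2

12 : [12]
+  — needs 2 operands, stack has 1 → underflow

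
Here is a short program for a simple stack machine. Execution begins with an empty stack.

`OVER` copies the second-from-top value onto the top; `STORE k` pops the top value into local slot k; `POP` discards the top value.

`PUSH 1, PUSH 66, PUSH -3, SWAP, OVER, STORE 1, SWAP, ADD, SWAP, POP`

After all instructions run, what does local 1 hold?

PUSH 1  → [1]
PUSH 66 → [1, 66]
PUSH -3 → [1, 66, -3]
SWAP    → [1, -3, 66]
OVER    → [1, -3, 66, -3]
STORE 1 → [1, -3, 66]
SWAP    → [1, 66, -3]
ADD     → [1, 63]
SWAP    → [63, 1]
POP     → [63]

-3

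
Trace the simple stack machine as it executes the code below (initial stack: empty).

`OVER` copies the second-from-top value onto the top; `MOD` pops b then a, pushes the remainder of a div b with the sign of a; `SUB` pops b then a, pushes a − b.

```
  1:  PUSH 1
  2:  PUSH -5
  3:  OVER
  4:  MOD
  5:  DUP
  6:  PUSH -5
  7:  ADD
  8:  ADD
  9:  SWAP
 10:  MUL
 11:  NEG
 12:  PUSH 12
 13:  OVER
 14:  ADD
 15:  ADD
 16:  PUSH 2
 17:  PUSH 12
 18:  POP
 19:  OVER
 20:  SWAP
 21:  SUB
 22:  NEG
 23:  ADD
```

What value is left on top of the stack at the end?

PUSH 1  : 1
PUSH -5 : 1 -5
OVER    : 1 -5 1
MOD     : 1 0
DUP     : 1 0 0
PUSH -5 : 1 0 0 -5
ADD     : 1 0 -5
ADD     : 1 -5
SWAP    : -5 1
MUL     : -5
NEG     : 5
PUSH 12 : 5 12
OVER    : 5 12 5
ADD     : 5 17
ADD     : 22
PUSH 2  : 22 2
PUSH 12 : 22 2 12
POP     : 22 2
OVER    : 22 2 22
SWAP    : 22 22 2
SUB     : 22 20
NEG     : 22 -20
ADD     : 2

2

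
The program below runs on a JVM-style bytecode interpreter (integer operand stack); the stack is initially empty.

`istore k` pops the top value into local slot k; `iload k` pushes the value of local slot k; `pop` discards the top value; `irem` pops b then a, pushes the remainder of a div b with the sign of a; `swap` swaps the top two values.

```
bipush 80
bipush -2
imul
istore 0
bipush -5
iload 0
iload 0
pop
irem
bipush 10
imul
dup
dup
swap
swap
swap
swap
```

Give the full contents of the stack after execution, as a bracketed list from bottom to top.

[-50, -50, -50]

bipush 80 → [80]
bipush -2 → [80, -2]
imul      → [-160]
istore 0  → []
bipush -5 → [-5]
iload 0   → [-5, -160]
iload 0   → [-5, -160, -160]
pop       → [-5, -160]
irem      → [-5]
bipush 10 → [-5, 10]
imul      → [-50]
dup       → [-50, -50]
dup       → [-50, -50, -50]
swap      → [-50, -50, -50]
swap      → [-50, -50, -50]
swap      → [-50, -50, -50]
swap      → [-50, -50, -50]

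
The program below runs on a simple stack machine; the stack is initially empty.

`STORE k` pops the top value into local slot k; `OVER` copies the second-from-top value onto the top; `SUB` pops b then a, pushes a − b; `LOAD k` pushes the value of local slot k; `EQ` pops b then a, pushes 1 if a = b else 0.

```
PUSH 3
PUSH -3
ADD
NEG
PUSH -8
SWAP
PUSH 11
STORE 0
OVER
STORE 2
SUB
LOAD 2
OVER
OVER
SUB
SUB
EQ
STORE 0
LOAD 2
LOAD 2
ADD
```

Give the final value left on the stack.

-16

PUSH 3  -> [3]
PUSH -3 -> [3, -3]
ADD     -> [0]
NEG     -> [0]
PUSH -8 -> [0, -8]
SWAP    -> [-8, 0]
PUSH 11 -> [-8, 0, 11]
STORE 0 -> [-8, 0]
OVER    -> [-8, 0, -8]
STORE 2 -> [-8, 0]
SUB     -> [-8]
LOAD 2  -> [-8, -8]
OVER    -> [-8, -8, -8]
OVER    -> [-8, -8, -8, -8]
SUB     -> [-8, -8, 0]
SUB     -> [-8, -8]
EQ      -> [1]
STORE 0 -> []
LOAD 2  -> [-8]
LOAD 2  -> [-8, -8]
ADD     -> [-16]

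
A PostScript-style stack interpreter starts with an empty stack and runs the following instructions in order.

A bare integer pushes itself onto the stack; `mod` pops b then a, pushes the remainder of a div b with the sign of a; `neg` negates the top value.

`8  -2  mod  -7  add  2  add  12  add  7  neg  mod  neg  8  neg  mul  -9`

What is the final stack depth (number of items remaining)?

2

8   → 8
-2  → 8 -2
mod → 0
-7  → 0 -7
add → -7
2   → -7 2
add → -5
12  → -5 12
add → 7
7   → 7 7
neg → 7 -7
mod → 0
neg → 0
8   → 0 8
neg → 0 -8
mul → 0
-9  → 0 -9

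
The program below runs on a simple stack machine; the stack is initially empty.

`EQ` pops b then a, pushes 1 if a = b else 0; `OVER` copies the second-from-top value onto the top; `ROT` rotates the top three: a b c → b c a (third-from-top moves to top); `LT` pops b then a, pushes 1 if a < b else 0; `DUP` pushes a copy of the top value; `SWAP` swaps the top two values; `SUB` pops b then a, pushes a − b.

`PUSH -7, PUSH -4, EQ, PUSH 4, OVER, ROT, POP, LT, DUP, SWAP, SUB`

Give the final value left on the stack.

PUSH -7 -> -7
PUSH -4 -> -7 -4
EQ      -> 0
PUSH 4  -> 0 4
OVER    -> 0 4 0
ROT     -> 4 0 0
POP     -> 4 0
LT      -> 0
DUP     -> 0 0
SWAP    -> 0 0
SUB     -> 0

0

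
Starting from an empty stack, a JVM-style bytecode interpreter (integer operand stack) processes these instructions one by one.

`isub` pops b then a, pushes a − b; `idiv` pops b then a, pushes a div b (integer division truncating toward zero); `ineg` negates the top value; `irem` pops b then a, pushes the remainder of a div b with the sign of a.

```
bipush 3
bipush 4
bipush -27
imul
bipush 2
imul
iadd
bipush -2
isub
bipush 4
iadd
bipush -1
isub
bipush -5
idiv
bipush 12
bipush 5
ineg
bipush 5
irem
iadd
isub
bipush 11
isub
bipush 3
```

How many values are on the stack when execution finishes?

2

bipush 3   → 3
bipush 4   → 3 4
bipush -27 → 3 4 -27
imul       → 3 -108
bipush 2   → 3 -108 2
imul       → 3 -216
iadd       → -213
bipush -2  → -213 -2
isub       → -211
bipush 4   → -211 4
iadd       → -207
bipush -1  → -207 -1
isub       → -206
bipush -5  → -206 -5
idiv       → 41
bipush 12  → 41 12
bipush 5   → 41 12 5
ineg       → 41 12 -5
bipush 5   → 41 12 -5 5
irem       → 41 12 0
iadd       → 41 12
isub       → 29
bipush 11  → 29 11
isub       → 18
bipush 3   → 18 3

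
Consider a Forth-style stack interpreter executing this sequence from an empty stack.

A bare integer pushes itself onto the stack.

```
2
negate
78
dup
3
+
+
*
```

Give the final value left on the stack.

-318

2      : 2
negate : -2
78     : -2 78
dup    : -2 78 78
3      : -2 78 78 3
+      : -2 78 81
+      : -2 159
*      : -318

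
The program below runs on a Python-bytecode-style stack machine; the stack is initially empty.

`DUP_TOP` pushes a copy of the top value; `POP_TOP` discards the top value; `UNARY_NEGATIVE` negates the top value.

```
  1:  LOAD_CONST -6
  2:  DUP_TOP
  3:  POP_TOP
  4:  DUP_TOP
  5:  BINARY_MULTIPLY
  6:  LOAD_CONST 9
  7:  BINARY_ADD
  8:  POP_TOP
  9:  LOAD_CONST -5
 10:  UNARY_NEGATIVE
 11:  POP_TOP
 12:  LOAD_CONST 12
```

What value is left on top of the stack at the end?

LOAD_CONST -6   -> -6
DUP_TOP         -> -6 -6
POP_TOP         -> -6
DUP_TOP         -> -6 -6
BINARY_MULTIPLY -> 36
LOAD_CONST 9    -> 36 9
BINARY_ADD      -> 45
POP_TOP         -> (empty)
LOAD_CONST -5   -> -5
UNARY_NEGATIVE  -> 5
POP_TOP         -> (empty)
LOAD_CONST 12   -> 12

12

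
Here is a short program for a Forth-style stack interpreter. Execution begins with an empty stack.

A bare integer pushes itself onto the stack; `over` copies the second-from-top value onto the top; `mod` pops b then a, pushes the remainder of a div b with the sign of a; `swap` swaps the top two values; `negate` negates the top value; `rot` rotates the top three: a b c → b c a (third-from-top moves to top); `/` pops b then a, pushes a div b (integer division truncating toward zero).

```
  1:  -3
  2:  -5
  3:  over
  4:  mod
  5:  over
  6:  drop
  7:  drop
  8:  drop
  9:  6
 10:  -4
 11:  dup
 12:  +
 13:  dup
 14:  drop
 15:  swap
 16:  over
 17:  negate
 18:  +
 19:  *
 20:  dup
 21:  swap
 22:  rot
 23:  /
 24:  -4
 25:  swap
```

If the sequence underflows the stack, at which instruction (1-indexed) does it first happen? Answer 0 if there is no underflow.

22

-3     : [-3]
-5     : [-3, -5]
over   : [-3, -5, -3]
mod    : [-3, -2]
over   : [-3, -2, -3]
drop   : [-3, -2]
drop   : [-3]
drop   : []
6      : [6]
-4     : [6, -4]
dup    : [6, -4, -4]
+      : [6, -8]
dup    : [6, -8, -8]
drop   : [6, -8]
swap   : [-8, 6]
over   : [-8, 6, -8]
negate : [-8, 6, 8]
+      : [-8, 14]
*      : [-112]
dup    : [-112, -112]
swap   : [-112, -112]
rot  — needs 3 operands, stack has 2 → underflow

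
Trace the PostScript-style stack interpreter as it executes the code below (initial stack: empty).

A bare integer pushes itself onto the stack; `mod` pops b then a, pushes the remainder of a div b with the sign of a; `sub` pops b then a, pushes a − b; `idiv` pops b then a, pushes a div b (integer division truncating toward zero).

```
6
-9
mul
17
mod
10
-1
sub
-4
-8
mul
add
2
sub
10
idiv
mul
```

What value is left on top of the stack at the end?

6     [6]
-9    [6, -9]
mul   [-54]
17    [-54, 17]
mod   [-3]
10    [-3, 10]
-1    [-3, 10, -1]
sub   [-3, 11]
-4    [-3, 11, -4]
-8    [-3, 11, -4, -8]
mul   [-3, 11, 32]
add   [-3, 43]
2     [-3, 43, 2]
sub   [-3, 41]
10    [-3, 41, 10]
idiv  [-3, 4]
mul   [-12]

-12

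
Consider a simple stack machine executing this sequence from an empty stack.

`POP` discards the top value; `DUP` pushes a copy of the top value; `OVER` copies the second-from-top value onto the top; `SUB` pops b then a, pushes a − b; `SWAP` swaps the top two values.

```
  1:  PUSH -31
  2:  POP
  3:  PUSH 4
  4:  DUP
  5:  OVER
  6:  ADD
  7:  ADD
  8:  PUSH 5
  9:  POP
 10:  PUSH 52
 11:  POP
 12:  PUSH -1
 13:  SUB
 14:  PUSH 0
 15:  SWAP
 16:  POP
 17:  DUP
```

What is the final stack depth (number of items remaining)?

2

PUSH -31 → -31
POP      → (empty)
PUSH 4   → 4
DUP      → 4 4
OVER     → 4 4 4
ADD      → 4 8
ADD      → 12
PUSH 5   → 12 5
POP      → 12
PUSH 52  → 12 52
POP      → 12
PUSH -1  → 12 -1
SUB      → 13
PUSH 0   → 13 0
SWAP     → 0 13
POP      → 0
DUP      → 0 0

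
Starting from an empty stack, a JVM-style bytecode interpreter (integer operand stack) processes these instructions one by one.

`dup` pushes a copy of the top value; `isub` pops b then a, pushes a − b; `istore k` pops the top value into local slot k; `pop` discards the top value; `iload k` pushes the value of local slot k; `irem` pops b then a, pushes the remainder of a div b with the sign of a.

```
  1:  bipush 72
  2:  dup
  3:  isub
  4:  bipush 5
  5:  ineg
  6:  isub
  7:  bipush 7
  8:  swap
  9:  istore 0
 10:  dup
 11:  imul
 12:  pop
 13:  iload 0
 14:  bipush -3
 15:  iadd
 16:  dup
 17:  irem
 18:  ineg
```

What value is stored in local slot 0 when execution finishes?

bipush 72 -> 72
dup       -> 72 72
isub      -> 0
bipush 5  -> 0 5
ineg      -> 0 -5
isub      -> 5
bipush 7  -> 5 7
swap      -> 7 5
istore 0  -> 7
dup       -> 7 7
imul      -> 49
pop       -> (empty)
iload 0   -> 5
bipush -3 -> 5 -3
iadd      -> 2
dup       -> 2 2
irem      -> 0
ineg      -> 0

5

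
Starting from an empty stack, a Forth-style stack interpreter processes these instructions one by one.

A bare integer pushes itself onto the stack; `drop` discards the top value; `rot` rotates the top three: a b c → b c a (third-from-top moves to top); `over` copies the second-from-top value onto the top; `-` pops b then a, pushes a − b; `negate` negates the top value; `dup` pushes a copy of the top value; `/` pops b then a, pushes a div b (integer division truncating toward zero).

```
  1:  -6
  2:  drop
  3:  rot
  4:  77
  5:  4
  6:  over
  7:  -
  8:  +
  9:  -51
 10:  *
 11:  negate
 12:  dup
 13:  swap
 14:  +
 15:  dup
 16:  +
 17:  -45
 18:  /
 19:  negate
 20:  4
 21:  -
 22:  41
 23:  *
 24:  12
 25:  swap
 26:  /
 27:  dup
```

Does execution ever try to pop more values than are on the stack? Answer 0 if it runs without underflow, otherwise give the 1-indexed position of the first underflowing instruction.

-6   -> -6
drop -> (empty)
rot  — needs 3 operands, stack has 0 → underflow

3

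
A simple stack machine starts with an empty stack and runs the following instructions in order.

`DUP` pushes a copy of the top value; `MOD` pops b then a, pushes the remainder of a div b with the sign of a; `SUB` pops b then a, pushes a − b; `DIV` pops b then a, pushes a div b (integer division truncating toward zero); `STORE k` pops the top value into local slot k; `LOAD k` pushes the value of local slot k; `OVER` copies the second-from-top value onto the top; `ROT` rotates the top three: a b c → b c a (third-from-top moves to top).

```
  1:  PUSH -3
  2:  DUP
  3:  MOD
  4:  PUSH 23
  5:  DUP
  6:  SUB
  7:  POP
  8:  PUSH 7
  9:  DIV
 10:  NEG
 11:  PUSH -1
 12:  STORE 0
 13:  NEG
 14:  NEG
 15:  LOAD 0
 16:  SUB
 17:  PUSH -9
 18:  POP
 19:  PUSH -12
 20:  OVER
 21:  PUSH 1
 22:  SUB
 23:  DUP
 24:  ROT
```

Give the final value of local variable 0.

-1

PUSH -3  -> -3
DUP      -> -3 -3
MOD      -> 0
PUSH 23  -> 0 23
DUP      -> 0 23 23
SUB      -> 0 0
POP      -> 0
PUSH 7   -> 0 7
DIV      -> 0
NEG      -> 0
PUSH -1  -> 0 -1
STORE 0  -> 0
NEG      -> 0
NEG      -> 0
LOAD 0   -> 0 -1
SUB      -> 1
PUSH -9  -> 1 -9
POP      -> 1
PUSH -12 -> 1 -12
OVER     -> 1 -12 1
PUSH 1   -> 1 -12 1 1
SUB      -> 1 -12 0
DUP      -> 1 -12 0 0
ROT      -> 1 0 0 -12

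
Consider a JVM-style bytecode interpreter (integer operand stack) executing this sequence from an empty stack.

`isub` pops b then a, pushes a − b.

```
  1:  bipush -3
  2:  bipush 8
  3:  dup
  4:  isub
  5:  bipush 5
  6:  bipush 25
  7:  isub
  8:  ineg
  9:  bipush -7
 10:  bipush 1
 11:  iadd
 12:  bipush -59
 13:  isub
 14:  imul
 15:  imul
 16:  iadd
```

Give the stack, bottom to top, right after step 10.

bipush -3 : [-3]
bipush 8  : [-3, 8]
dup       : [-3, 8, 8]
isub      : [-3, 0]
bipush 5  : [-3, 0, 5]
bipush 25 : [-3, 0, 5, 25]
isub      : [-3, 0, -20]
ineg      : [-3, 0, 20]
bipush -7 : [-3, 0, 20, -7]
bipush 1  : [-3, 0, 20, -7, 1]

[-3, 0, 20, -7, 1]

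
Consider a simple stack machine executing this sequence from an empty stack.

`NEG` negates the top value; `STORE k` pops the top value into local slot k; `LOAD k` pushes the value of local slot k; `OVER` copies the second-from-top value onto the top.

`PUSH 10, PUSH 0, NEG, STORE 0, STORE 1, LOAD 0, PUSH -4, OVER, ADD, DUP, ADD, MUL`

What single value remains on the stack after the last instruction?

0

PUSH 10  10
PUSH 0   10 0
NEG      10 0
STORE 0  10
STORE 1  (empty)
LOAD 0   0
PUSH -4  0 -4
OVER     0 -4 0
ADD      0 -4
DUP      0 -4 -4
ADD      0 -8
MUL      0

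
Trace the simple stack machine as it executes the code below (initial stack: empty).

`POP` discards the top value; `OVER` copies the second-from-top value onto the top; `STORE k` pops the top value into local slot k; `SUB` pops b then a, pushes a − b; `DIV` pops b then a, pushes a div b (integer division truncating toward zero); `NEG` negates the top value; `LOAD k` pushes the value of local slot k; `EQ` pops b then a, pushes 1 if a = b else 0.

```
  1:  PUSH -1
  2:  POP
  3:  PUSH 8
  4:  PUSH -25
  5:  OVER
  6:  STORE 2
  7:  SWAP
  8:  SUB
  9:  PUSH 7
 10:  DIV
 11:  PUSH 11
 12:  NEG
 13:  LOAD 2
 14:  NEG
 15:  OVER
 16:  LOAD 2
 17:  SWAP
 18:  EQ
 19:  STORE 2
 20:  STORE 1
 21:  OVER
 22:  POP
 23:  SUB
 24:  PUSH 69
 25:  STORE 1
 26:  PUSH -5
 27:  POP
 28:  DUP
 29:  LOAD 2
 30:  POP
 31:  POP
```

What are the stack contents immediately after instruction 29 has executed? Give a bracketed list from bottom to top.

PUSH -1   [-1]
POP       []
PUSH 8    [8]
PUSH -25  [8, -25]
OVER      [8, -25, 8]
STORE 2   [8, -25]
SWAP      [-25, 8]
SUB       [-33]
PUSH 7    [-33, 7]
DIV       [-4]
PUSH 11   [-4, 11]
NEG       [-4, -11]
LOAD 2    [-4, -11, 8]
NEG       [-4, -11, -8]
OVER      [-4, -11, -8, -11]
LOAD 2    [-4, -11, -8, -11, 8]
SWAP      [-4, -11, -8, 8, -11]
EQ        [-4, -11, -8, 0]
STORE 2   [-4, -11, -8]
STORE 1   [-4, -11]
OVER      [-4, -11, -4]
POP       [-4, -11]
SUB       [7]
PUSH 69   [7, 69]
STORE 1   [7]
PUSH -5   [7, -5]
POP       [7]
DUP       [7, 7]
LOAD 2    [7, 7, 0]

[7, 7, 0]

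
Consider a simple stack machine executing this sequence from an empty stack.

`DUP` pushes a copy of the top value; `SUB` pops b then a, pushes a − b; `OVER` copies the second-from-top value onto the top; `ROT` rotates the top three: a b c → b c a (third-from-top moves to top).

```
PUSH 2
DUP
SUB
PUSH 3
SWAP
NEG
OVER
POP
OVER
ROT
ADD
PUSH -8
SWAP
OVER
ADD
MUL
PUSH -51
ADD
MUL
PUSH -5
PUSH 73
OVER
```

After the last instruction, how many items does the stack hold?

4

PUSH 2   : 2
DUP      : 2 2
SUB      : 0
PUSH 3   : 0 3
SWAP     : 3 0
NEG      : 3 0
OVER     : 3 0 3
POP      : 3 0
OVER     : 3 0 3
ROT      : 0 3 3
ADD      : 0 6
PUSH -8  : 0 6 -8
SWAP     : 0 -8 6
OVER     : 0 -8 6 -8
ADD      : 0 -8 -2
MUL      : 0 16
PUSH -51 : 0 16 -51
ADD      : 0 -35
MUL      : 0
PUSH -5  : 0 -5
PUSH 73  : 0 -5 73
OVER     : 0 -5 73 -5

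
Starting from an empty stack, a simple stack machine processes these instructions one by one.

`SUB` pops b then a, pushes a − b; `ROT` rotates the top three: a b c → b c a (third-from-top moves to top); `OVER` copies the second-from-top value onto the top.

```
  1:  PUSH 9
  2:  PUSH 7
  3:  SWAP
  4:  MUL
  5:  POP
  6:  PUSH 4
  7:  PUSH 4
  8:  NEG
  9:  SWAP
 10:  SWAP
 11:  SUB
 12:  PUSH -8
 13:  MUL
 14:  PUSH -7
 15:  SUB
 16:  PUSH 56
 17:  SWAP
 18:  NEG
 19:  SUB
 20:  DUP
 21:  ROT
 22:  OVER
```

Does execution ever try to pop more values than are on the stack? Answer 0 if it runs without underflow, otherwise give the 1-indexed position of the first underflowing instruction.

PUSH 9  → 9
PUSH 7  → 9 7
SWAP    → 7 9
MUL     → 63
POP     → (empty)
PUSH 4  → 4
PUSH 4  → 4 4
NEG     → 4 -4
SWAP    → -4 4
SWAP    → 4 -4
SUB     → 8
PUSH -8 → 8 -8
MUL     → -64
PUSH -7 → -64 -7
SUB     → -57
PUSH 56 → -57 56
SWAP    → 56 -57
NEG     → 56 57
SUB     → -1
DUP     → -1 -1
ROT  — needs 3 operands, stack has 2 → underflow

21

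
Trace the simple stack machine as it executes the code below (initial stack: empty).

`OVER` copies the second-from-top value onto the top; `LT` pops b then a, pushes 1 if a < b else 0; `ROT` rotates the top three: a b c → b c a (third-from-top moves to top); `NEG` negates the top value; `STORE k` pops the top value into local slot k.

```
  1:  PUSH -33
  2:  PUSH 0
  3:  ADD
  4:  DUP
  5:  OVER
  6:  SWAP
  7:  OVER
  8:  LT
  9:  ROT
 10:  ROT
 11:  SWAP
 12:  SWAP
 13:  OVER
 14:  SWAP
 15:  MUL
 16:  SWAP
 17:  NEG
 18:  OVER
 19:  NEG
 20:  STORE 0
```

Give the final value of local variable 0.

PUSH -33 -> [-33]
PUSH 0   -> [-33, 0]
ADD      -> [-33]
DUP      -> [-33, -33]
OVER     -> [-33, -33, -33]
SWAP     -> [-33, -33, -33]
OVER     -> [-33, -33, -33, -33]
LT       -> [-33, -33, 0]
ROT      -> [-33, 0, -33]
ROT      -> [0, -33, -33]
SWAP     -> [0, -33, -33]
SWAP     -> [0, -33, -33]
OVER     -> [0, -33, -33, -33]
SWAP     -> [0, -33, -33, -33]
MUL      -> [0, -33, 1089]
SWAP     -> [0, 1089, -33]
NEG      -> [0, 1089, 33]
OVER     -> [0, 1089, 33, 1089]
NEG      -> [0, 1089, 33, -1089]
STORE 0  -> [0, 1089, 33]

-1089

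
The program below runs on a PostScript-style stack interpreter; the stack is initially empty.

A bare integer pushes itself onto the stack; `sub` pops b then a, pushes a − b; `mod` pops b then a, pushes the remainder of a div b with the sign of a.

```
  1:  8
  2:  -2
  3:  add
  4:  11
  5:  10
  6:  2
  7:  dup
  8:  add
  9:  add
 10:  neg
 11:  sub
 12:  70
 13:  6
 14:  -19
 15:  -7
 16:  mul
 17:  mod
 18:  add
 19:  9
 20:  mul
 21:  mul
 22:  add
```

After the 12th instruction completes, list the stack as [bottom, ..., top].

8   → [8]
-2  → [8, -2]
add → [6]
11  → [6, 11]
10  → [6, 11, 10]
2   → [6, 11, 10, 2]
dup → [6, 11, 10, 2, 2]
add → [6, 11, 10, 4]
add → [6, 11, 14]
neg → [6, 11, -14]
sub → [6, 25]
70  → [6, 25, 70]

[6, 25, 70]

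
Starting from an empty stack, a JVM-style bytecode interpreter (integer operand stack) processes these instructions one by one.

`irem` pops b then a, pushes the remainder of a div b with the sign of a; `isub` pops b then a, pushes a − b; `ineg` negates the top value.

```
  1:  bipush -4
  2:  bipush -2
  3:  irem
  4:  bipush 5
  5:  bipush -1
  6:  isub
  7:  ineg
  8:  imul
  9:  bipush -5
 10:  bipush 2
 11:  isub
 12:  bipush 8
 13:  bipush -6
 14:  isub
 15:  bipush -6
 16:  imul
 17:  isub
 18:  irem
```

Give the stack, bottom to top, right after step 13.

bipush -4 → [-4]
bipush -2 → [-4, -2]
irem      → [0]
bipush 5  → [0, 5]
bipush -1 → [0, 5, -1]
isub      → [0, 6]
ineg      → [0, -6]
imul      → [0]
bipush -5 → [0, -5]
bipush 2  → [0, -5, 2]
isub      → [0, -7]
bipush 8  → [0, -7, 8]
bipush -6 → [0, -7, 8, -6]

[0, -7, 8, -6]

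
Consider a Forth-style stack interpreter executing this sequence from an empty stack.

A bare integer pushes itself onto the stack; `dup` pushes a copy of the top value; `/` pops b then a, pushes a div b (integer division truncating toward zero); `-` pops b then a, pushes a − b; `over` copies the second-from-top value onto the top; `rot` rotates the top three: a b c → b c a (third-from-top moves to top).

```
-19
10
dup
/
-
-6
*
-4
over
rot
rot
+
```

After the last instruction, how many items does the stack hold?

2

-19   [-19]
10    [-19, 10]
dup   [-19, 10, 10]
/     [-19, 1]
-     [-20]
-6    [-20, -6]
*     [120]
-4    [120, -4]
over  [120, -4, 120]
rot   [-4, 120, 120]
rot   [120, 120, -4]
+     [120, 116]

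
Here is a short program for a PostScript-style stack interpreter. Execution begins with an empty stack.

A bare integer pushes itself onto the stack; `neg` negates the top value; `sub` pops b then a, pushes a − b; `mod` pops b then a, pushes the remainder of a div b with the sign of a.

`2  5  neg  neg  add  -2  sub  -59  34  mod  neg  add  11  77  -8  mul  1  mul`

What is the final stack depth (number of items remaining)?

3

2    2
5    2 5
neg  2 -5
neg  2 5
add  7
-2   7 -2
sub  9
-59  9 -59
34   9 -59 34
mod  9 -25
neg  9 25
add  34
11   34 11
77   34 11 77
-8   34 11 77 -8
mul  34 11 -616
1    34 11 -616 1
mul  34 11 -616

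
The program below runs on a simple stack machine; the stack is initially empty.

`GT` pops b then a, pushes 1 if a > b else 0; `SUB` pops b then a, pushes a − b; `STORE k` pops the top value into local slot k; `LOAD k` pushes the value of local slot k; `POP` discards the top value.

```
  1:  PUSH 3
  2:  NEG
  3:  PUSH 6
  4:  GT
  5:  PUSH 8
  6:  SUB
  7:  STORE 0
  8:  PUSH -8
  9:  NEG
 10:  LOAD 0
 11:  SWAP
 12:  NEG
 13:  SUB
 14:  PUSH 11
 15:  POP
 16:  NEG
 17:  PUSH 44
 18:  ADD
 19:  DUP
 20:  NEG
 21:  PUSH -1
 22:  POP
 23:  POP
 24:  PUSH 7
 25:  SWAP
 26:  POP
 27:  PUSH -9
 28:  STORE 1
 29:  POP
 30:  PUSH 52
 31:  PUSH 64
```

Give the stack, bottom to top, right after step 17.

[0, 44]

PUSH 3  → 3
NEG     → -3
PUSH 6  → -3 6
GT      → 0
PUSH 8  → 0 8
SUB     → -8
STORE 0 → (empty)
PUSH -8 → -8
NEG     → 8
LOAD 0  → 8 -8
SWAP    → -8 8
NEG     → -8 -8
SUB     → 0
PUSH 11 → 0 11
POP     → 0
NEG     → 0
PUSH 44 → 0 44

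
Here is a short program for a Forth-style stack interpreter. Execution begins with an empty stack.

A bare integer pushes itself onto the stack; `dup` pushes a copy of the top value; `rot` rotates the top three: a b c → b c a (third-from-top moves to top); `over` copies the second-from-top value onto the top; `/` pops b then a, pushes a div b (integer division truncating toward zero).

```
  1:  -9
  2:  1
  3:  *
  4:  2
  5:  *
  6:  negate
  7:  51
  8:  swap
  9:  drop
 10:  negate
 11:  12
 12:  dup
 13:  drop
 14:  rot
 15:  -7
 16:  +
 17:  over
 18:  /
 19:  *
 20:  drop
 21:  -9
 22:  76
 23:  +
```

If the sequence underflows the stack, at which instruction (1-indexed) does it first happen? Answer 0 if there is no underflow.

-9     → -9
1      → -9 1
*      → -9
2      → -9 2
*      → -18
negate → 18
51     → 18 51
swap   → 51 18
drop   → 51
negate → -51
12     → -51 12
dup    → -51 12 12
drop   → -51 12
rot  — needs 3 operands, stack has 2 → underflow

14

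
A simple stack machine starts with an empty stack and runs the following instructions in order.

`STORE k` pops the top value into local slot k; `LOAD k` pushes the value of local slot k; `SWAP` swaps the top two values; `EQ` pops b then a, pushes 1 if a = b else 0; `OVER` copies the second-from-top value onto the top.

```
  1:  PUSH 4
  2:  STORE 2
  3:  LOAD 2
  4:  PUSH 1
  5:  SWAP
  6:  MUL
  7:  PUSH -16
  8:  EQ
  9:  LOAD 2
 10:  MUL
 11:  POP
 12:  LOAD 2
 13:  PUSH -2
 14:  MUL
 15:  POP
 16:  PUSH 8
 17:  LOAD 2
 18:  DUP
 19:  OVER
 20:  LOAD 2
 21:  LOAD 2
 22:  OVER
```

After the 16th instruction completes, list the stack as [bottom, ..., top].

PUSH 4   : 4
STORE 2  : (empty)
LOAD 2   : 4
PUSH 1   : 4 1
SWAP     : 1 4
MUL      : 4
PUSH -16 : 4 -16
EQ       : 0
LOAD 2   : 0 4
MUL      : 0
POP      : (empty)
LOAD 2   : 4
PUSH -2  : 4 -2
MUL      : -8
POP      : (empty)
PUSH 8   : 8

[8]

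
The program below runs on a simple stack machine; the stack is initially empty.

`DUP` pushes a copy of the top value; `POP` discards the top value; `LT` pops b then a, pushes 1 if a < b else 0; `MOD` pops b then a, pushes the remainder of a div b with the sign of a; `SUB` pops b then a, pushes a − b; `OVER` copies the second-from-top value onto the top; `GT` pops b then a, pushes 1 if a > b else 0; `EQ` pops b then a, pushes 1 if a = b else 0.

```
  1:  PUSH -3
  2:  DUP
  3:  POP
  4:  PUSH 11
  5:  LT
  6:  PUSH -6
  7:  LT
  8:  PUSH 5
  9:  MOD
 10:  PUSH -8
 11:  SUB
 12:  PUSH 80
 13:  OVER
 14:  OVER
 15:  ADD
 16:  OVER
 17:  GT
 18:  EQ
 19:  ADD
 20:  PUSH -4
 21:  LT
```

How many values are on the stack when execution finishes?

1

PUSH -3  [-3]
DUP      [-3, -3]
POP      [-3]
PUSH 11  [-3, 11]
LT       [1]
PUSH -6  [1, -6]
LT       [0]
PUSH 5   [0, 5]
MOD      [0]
PUSH -8  [0, -8]
SUB      [8]
PUSH 80  [8, 80]
OVER     [8, 80, 8]
OVER     [8, 80, 8, 80]
ADD      [8, 80, 88]
OVER     [8, 80, 88, 80]
GT       [8, 80, 1]
EQ       [8, 0]
ADD      [8]
PUSH -4  [8, -4]
LT       [0]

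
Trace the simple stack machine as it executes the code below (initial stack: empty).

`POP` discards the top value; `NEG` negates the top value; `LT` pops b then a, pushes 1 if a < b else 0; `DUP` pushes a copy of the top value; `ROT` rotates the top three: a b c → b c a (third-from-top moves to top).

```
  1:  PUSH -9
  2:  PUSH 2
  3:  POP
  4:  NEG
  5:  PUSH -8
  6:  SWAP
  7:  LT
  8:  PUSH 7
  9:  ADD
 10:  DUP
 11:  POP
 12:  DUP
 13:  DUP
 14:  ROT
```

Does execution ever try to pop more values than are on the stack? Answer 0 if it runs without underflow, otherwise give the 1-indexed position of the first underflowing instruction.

PUSH -9  [-9]
PUSH 2   [-9, 2]
POP      [-9]
NEG      [9]
PUSH -8  [9, -8]
SWAP     [-8, 9]
LT       [1]
PUSH 7   [1, 7]
ADD      [8]
DUP      [8, 8]
POP      [8]
DUP      [8, 8]
DUP      [8, 8, 8]
ROT      [8, 8, 8]

0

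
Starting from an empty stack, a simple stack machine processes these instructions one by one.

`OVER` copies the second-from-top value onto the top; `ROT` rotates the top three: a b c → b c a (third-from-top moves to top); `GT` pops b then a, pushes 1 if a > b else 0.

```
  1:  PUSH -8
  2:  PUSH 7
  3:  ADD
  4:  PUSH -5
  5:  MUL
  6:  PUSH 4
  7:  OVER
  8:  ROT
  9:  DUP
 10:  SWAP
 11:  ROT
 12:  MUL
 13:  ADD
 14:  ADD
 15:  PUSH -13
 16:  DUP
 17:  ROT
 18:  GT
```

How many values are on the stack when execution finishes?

2

PUSH -8   [-8]
PUSH 7    [-8, 7]
ADD       [-1]
PUSH -5   [-1, -5]
MUL       [5]
PUSH 4    [5, 4]
OVER      [5, 4, 5]
ROT       [4, 5, 5]
DUP       [4, 5, 5, 5]
SWAP      [4, 5, 5, 5]
ROT       [4, 5, 5, 5]
MUL       [4, 5, 25]
ADD       [4, 30]
ADD       [34]
PUSH -13  [34, -13]
DUP       [34, -13, -13]
ROT       [-13, -13, 34]
GT        [-13, 0]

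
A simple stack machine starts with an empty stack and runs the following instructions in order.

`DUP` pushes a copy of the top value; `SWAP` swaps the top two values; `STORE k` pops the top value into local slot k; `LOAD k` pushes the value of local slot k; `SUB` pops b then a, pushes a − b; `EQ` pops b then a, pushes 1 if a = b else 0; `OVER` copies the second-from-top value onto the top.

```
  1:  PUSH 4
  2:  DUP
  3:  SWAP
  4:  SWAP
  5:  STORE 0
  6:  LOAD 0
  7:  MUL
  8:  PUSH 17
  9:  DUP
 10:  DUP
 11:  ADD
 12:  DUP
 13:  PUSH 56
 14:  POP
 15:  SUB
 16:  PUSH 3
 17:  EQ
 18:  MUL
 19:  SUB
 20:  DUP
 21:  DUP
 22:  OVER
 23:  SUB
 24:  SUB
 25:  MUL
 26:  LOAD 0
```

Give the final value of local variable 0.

4

PUSH 4  → [4]
DUP     → [4, 4]
SWAP    → [4, 4]
SWAP    → [4, 4]
STORE 0 → [4]
LOAD 0  → [4, 4]
MUL     → [16]
PUSH 17 → [16, 17]
DUP     → [16, 17, 17]
DUP     → [16, 17, 17, 17]
ADD     → [16, 17, 34]
DUP     → [16, 17, 34, 34]
PUSH 56 → [16, 17, 34, 34, 56]
POP     → [16, 17, 34, 34]
SUB     → [16, 17, 0]
PUSH 3  → [16, 17, 0, 3]
EQ      → [16, 17, 0]
MUL     → [16, 0]
SUB     → [16]
DUP     → [16, 16]
DUP     → [16, 16, 16]
OVER    → [16, 16, 16, 16]
SUB     → [16, 16, 0]
SUB     → [16, 16]
MUL     → [256]
LOAD 0  → [256, 4]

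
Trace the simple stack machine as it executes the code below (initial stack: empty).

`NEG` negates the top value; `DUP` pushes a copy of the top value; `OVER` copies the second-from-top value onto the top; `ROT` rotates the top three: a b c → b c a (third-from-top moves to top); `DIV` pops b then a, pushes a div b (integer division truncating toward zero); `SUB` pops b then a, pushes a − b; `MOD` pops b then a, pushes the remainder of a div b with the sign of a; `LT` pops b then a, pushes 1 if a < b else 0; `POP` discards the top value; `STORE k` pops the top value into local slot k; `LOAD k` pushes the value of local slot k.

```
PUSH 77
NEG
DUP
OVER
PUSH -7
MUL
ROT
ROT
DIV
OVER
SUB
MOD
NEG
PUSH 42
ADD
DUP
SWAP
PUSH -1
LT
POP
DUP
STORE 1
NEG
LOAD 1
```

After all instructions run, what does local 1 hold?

41

PUSH 77 -> 77
NEG     -> -77
DUP     -> -77 -77
OVER    -> -77 -77 -77
PUSH -7 -> -77 -77 -77 -7
MUL     -> -77 -77 539
ROT     -> -77 539 -77
ROT     -> 539 -77 -77
DIV     -> 539 1
OVER    -> 539 1 539
SUB     -> 539 -538
MOD     -> 1
NEG     -> -1
PUSH 42 -> -1 42
ADD     -> 41
DUP     -> 41 41
SWAP    -> 41 41
PUSH -1 -> 41 41 -1
LT      -> 41 0
POP     -> 41
DUP     -> 41 41
STORE 1 -> 41
NEG     -> -41
LOAD 1  -> -41 41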